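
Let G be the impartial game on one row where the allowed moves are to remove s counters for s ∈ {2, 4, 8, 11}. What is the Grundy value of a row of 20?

Build the Grundy sequence with g(k) = mex{g(k−s) : s ∈ {2, 4, 8, 11}, s ≤ k}:
k:     0  1  2  3  4  5  6  7  8  9 10 11 12 13 14 15 16 17 18 19 20
g(k):  0  0  1  1  2  2  0  0  1  1  2  2  3  0  4  1  0  2  1  0  2
So g(20) = 2.

2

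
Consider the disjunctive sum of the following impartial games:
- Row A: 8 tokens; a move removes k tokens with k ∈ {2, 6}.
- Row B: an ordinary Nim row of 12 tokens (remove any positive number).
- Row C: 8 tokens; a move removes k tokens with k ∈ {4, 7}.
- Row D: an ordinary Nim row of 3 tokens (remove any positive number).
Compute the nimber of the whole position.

13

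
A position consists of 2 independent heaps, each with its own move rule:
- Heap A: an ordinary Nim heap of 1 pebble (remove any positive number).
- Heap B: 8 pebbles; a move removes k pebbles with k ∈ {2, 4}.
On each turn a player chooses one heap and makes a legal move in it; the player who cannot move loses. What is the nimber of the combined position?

Heap A is a plain Nim heap of size 1, so its Grundy value is 1.
For heap B, compute g(0), g(1), … with moves {2, 4}:
k:     0  1  2  3  4  5  6  7  8
g(k):  0  0  1  1  2  2  0  0  1
So g(8) = 1.
The value of a disjunctive sum is the nim-sum of the parts.
Combined value = 1 XOR 1 = 0.

0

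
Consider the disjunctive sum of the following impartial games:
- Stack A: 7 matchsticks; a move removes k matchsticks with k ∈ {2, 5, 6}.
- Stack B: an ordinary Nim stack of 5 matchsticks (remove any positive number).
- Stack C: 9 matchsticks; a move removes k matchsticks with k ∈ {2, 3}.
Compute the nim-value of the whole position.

For stack A, compute g(0), g(1), … with moves {2, 5, 6}:
k:     0  1  2  3  4  5  6  7
g(k):  0  0  1  1  0  2  1  3
So g(7) = 3.
Stack B is a plain Nim stack of size 5, so its Grundy value is 5.
For stack C, compute g(0), g(1), … with moves {2, 3}:
k:     0  1  2  3  4  5  6  7  8  9
g(k):  0  0  1  1  2  0  0  1  1  2
So g(9) = 2.
By the Sprague-Grundy theorem, the Grundy value of a sum of independent games is the XOR of the component values.
Combined value = 3 XOR 5 XOR 2 = 4.

4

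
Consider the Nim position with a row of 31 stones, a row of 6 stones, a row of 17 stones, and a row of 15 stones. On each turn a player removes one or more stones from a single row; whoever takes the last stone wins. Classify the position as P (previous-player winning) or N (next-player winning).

Nim-sum: 31 ^ 6 ^ 17 ^ 15 = 7.
The nim-sum is 7 ≠ 0, so this is an N-position: the player to move can win.

N-position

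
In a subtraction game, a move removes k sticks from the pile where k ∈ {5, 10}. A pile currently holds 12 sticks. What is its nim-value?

2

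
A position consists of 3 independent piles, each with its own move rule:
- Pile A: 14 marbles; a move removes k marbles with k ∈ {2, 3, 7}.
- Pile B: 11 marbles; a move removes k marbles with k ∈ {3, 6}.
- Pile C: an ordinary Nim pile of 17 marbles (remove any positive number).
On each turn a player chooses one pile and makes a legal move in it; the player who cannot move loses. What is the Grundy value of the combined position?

19

Grundy values for pile A (subtraction set {2, 3, 7}):
g(0) = mex{} = 0
g(1) = mex{} = 0
g(2) = mex{0} = 1
g(3) = mex{0} = 1
g(4) = mex{0,1} = 2
g(5) = mex{1} = 0
g(6) = mex{1,2} = 0
g(7) = mex{0,2} = 1
g(8) = mex{0} = 1
g(9) = mex{0,1} = 2
g(10) = mex{1} = 0
g(11) = mex{1,2} = 0
g(12) = mex{0,2} = 1
g(13) = mex{0} = 1
g(14) = mex{0,1} = 2
So g(14) = 2.
Build the Grundy sequence for pile B with g(k) = mex{g(k−s) : s ∈ {3, 6}, s ≤ k}:
g(0) = mex{} = 0
g(1) = mex{} = 0
g(2) = mex{} = 0
g(3) = mex{0} = 1
g(4) = mex{0} = 1
g(5) = mex{0} = 1
g(6) = mex{0,1} = 2
g(7) = mex{0,1} = 2
g(8) = mex{0,1} = 2
g(9) = mex{1,2} = 0
g(10) = mex{1,2} = 0
g(11) = mex{1,2} = 0
So g(11) = 0.
Pile C is a plain Nim pile of size 17, so its Grundy value is 17.
By the Sprague-Grundy theorem, the Grundy value of a sum of independent games is the XOR of the component values.
Combined value = 2 ⊕ 0 ⊕ 17 = 19.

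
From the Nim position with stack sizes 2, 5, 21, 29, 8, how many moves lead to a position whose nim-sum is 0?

In binary:
  00010  (2)
  00101  (5)
  10101  (21)
  11101  (29)
  01000  (8)
  -----
  00111  (7)
The overall nim-sum is X = 7. A stack of size p has a winning move iff p XOR X < p (reduce it to p XOR X).
  2: 2 XOR 7 = 5 ≥ 2 — no move.
  5: 5 XOR 7 = 2 < 5 — winning move (to 2).
  21: 21 XOR 7 = 18 < 21 — winning move (to 18).
  29: 29 XOR 7 = 26 < 29 — winning move (to 26).
  8: 8 XOR 7 = 15 ≥ 8 — no move.
That gives 3 winning moves.

3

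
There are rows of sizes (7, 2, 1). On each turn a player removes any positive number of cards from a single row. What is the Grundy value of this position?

Nim-sum: 7 ⊕ 2 ⊕ 1 = 4.

4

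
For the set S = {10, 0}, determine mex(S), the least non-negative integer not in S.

1

0 is in the set but 1 is not, so the mex is 1.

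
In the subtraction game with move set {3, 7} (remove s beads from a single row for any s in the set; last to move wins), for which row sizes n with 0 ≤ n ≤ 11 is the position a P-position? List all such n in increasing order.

0, 1, 2, 6, 10, 11

Compute g(0), g(1), … for moves {3, 7}:
g(0) = mex{} = 0
g(1) = mex{} = 0
g(2) = mex{} = 0
g(3) = mex{0} = 1
g(4) = mex{0} = 1
g(5) = mex{0} = 1
g(6) = mex{1} = 0
g(7) = mex{0,1} = 2
g(8) = mex{0,1} = 2
g(9) = mex{0} = 1
g(10) = mex{1,2} = 0
g(11) = mex{1,2} = 0
The P-positions (g = 0) in 0..11 are 0, 1, 2, 6, 10, 11.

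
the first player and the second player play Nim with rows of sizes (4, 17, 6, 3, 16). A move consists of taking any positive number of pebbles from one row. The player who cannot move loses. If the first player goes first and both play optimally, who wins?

Write each in binary and XOR column by column:
  00100  (4)
  10001  (17)
  00110  (6)
  00011  (3)
  10000  (16)
  -----
  00000  (0)
The nim-sum is 0, so this is a P-position: the player to move is in a losing position under optimal play; the first player is about to move from it and so loses — the second player wins.

the second player wins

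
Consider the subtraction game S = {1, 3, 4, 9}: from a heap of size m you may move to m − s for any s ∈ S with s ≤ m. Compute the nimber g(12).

Compute g(0), g(1), … for moves {1, 3, 4, 9}:
g(0) = mex{} = 0
g(1) = mex{0} = 1
g(2) = mex{1} = 0
g(3) = mex{0} = 1
g(4) = mex{0,1} = 2
g(5) = mex{0,1,2} = 3
g(6) = mex{0,1,3} = 2
g(7) = mex{1,2} = 0
g(8) = mex{0,2,3} = 1
g(9) = mex{0,1,2,3} = 4
g(10) = mex{0,1,2,4} = 3
g(11) = mex{0,1,3} = 2
g(12) = mex{1,2,4} = 0
So g(12) = 0.

0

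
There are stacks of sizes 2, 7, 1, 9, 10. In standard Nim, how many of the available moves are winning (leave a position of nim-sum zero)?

Nim-sum: 2 XOR 7 XOR 1 XOR 9 XOR 10 = 7.
The overall nim-sum is X = 7. A stack of size p has a winning move iff p XOR X < p (reduce it to p XOR X).
  2: 2 XOR 7 = 5 ≥ 2 — no move.
  7: 7 XOR 7 = 0 < 7 — winning move (to 0).
  1: 1 XOR 7 = 6 ≥ 1 — no move.
  9: 9 XOR 7 = 14 ≥ 9 — no move.
  10: 10 XOR 7 = 13 ≥ 10 — no move.
That gives 1 winning move.

1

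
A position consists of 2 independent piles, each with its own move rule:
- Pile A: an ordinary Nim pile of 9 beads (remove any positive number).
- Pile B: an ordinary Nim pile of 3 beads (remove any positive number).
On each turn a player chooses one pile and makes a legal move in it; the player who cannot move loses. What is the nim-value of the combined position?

Pile A is a plain Nim pile of size 9, so its Grundy value is 9.
Pile B is a plain Nim pile of size 3, so its Grundy value is 3.
By the Sprague-Grundy theorem, the Grundy value of a sum of independent games is the XOR of the component values.
Combined value = 9 ⊕ 3 = 10.

10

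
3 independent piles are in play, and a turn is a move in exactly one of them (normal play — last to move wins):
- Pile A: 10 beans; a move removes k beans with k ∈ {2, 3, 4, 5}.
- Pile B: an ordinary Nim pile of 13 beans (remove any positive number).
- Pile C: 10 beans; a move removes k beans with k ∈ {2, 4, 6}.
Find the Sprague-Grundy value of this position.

13

Grundy values for pile A (subtraction set {2, 3, 4, 5}):
k:     0  1  2  3  4  5  6  7  8  9 10
g(k):  0  0  1  1  2  2  3  0  0  1  1
So g(10) = 1.
Pile B is a plain Nim pile of size 13, so its Grundy value is 13.
Build the Grundy sequence for pile C with g(k) = mex{g(k−s) : s ∈ {2, 4, 6}, s ≤ k}:
g(0) = mex{} = 0
g(1) = mex{} = 0
g(2) = mex{0} = 1
g(3) = mex{0} = 1
g(4) = mex{0,1} = 2
g(5) = mex{0,1} = 2
g(6) = mex{0,1,2} = 3
g(7) = mex{0,1,2} = 3
g(8) = mex{1,2,3} = 0
g(9) = mex{1,2,3} = 0
g(10) = mex{0,2,3} = 1
So g(10) = 1.
The value of a disjunctive sum is the nim-sum of the parts.
Combined value = 1 XOR 13 XOR 1 = 13.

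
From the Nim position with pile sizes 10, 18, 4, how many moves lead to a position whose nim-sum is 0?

1

Compute the nim-sum pairwise:
10 ^ 18 = 24
24 ^ 4 = 28
The overall nim-sum is X = 28. A pile of size p has a winning move iff p XOR X < p (reduce it to p XOR X).
  10: 10 XOR 28 = 22 ≥ 10 — no move.
  18: 18 XOR 28 = 14 < 18 — winning move (to 14).
  4: 4 XOR 28 = 24 ≥ 4 — no move.
That gives 1 winning move.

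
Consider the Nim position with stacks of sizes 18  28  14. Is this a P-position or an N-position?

P-position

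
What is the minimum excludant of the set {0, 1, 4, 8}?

The values 0, 1 are all present; 2 is the first non-negative integer missing from the set.

2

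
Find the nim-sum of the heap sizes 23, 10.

Compute the nim-sum pairwise:
23 ⊕ 10 = 29

29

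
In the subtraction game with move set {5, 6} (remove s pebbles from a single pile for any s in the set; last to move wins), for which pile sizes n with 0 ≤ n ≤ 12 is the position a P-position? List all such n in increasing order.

Build the Grundy sequence with g(k) = mex{g(k−s) : s ∈ {5, 6}, s ≤ k}:
g(0) = mex{} = 0
g(1) = mex{} = 0
g(2) = mex{} = 0
g(3) = mex{} = 0
g(4) = mex{} = 0
g(5) = mex{0} = 1
g(6) = mex{0} = 1
g(7) = mex{0} = 1
g(8) = mex{0} = 1
g(9) = mex{0} = 1
g(10) = mex{0,1} = 2
g(11) = mex{1} = 0
g(12) = mex{1} = 0
The P-positions (g = 0) in 0..12 are 0, 1, 2, 3, 4, 11, 12.

0, 1, 2, 3, 4, 11, 12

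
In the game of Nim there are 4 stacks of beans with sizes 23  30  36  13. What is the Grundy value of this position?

Nim-sum: 23 ⊕ 30 ⊕ 36 ⊕ 13 = 32.

32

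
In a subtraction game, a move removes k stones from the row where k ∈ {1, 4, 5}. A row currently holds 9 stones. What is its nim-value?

1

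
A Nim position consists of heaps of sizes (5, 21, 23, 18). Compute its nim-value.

21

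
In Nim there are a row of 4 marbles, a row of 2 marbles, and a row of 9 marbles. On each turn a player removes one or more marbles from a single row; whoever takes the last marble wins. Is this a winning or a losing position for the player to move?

Winning position

In binary:
  0100  (4)
  0010  (2)
  1001  (9)
  ----
  1111  (15)
The nim-sum is 15 ≠ 0, so this is an N-position: the player to move can win.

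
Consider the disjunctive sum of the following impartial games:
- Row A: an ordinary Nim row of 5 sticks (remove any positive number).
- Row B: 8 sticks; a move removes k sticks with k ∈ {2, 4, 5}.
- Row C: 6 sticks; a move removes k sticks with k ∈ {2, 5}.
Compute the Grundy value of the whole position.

Row A is a plain Nim row of size 5, so its Grundy value is 5.
Grundy values for row B (subtraction set {2, 4, 5}):
k:     0  1  2  3  4  5  6  7  8
g(k):  0  0  1  1  2  2  3  0  0
So g(8) = 0.
For row C, compute g(0), g(1), … with moves {2, 5}:
k:     0  1  2  3  4  5  6
g(k):  0  0  1  1  0  2  1
So g(6) = 1.
By the Sprague-Grundy theorem, the Grundy value of a sum of independent games is the XOR of the component values.
Combined value = 5 XOR 0 XOR 1 = 4.

4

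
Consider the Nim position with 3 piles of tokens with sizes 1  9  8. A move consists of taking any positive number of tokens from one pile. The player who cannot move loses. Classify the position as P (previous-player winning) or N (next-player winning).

Compute the nim-sum pairwise:
1 XOR 9 = 8
8 XOR 8 = 0
The nim-sum is 0, so this is a P-position: the player to move is in a losing position under optimal play.

P-position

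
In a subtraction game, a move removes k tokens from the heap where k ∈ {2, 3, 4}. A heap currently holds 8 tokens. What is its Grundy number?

1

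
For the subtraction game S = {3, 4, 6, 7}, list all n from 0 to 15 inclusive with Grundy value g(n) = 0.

Build the Grundy sequence with g(k) = mex{g(k−s) : s ∈ {3, 4, 6, 7}, s ≤ k}:
k:     0  1  2  3  4  5  6  7  8  9 10 11 12 13 14 15
g(k):  0  0  0  1  1  1  2  2  2  3  0  0  0  1  1  1
The P-positions (g = 0) in 0..15 are 0, 1, 2, 10, 11, 12.

0, 1, 2, 10, 11, 12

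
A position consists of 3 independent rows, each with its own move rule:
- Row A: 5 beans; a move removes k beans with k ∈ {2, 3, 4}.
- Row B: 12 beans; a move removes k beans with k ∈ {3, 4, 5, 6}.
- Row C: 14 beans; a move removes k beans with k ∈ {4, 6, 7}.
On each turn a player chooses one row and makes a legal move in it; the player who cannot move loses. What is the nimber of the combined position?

For row A, compute g(0), g(1), … with moves {2, 3, 4}:
g(0) = mex{} = 0
g(1) = mex{} = 0
g(2) = mex{0} = 1
g(3) = mex{0} = 1
g(4) = mex{0,1} = 2
g(5) = mex{0,1} = 2
So g(5) = 2.
Grundy values for row B (subtraction set {3, 4, 5, 6}):
g(0) = mex{} = 0
g(1) = mex{} = 0
g(2) = mex{} = 0
g(3) = mex{0} = 1
g(4) = mex{0} = 1
g(5) = mex{0} = 1
g(6) = mex{0,1} = 2
g(7) = mex{0,1} = 2
g(8) = mex{0,1} = 2
g(9) = mex{1,2} = 0
g(10) = mex{1,2} = 0
g(11) = mex{1,2} = 0
g(12) = mex{0,2} = 1
So g(12) = 1.
Grundy values for row C (subtraction set {4, 6, 7}):
k:     0  1  2  3  4  5  6  7  8  9 10 11 12 13 14
g(k):  0  0  0  0  1  1  1  1  2  2  2  0  0  0  0
So g(14) = 0.
By the Sprague-Grundy theorem, the Grundy value of a sum of independent games is the XOR of the component values.
Combined value = 2 ⊕ 1 ⊕ 0 = 3.

3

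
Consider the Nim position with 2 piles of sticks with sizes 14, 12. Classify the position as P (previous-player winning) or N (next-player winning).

N-position

Compute the nim-sum pairwise:
14 ^ 12 = 2
The nim-sum is 2 ≠ 0, so this is an N-position: the player to move can win.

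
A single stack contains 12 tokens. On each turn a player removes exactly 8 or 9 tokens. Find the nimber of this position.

Build the Grundy sequence with g(k) = mex{g(k−s) : s ∈ {8, 9}, s ≤ k}:
k:     0  1  2  3  4  5  6  7  8  9 10 11 12
g(k):  0  0  0  0  0  0  0  0  1  1  1  1  1
So g(12) = 1.

1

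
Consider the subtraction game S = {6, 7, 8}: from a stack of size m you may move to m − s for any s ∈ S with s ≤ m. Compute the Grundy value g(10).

Compute g(0), g(1), … for moves {6, 7, 8}:
k:     0  1  2  3  4  5  6  7  8  9 10
g(k):  0  0  0  0  0  0  1  1  1  1  1
So g(10) = 1.

1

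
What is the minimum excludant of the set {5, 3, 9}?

0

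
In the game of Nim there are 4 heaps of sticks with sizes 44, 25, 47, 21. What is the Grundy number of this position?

Compute the nim-sum pairwise:
44 ⊕ 25 = 53
53 ⊕ 47 = 26
26 ⊕ 21 = 15

15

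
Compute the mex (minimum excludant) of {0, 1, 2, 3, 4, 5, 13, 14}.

6

The values 0, 1, 2, 3, 4, 5 are all present; 6 is the first non-negative integer missing from the set.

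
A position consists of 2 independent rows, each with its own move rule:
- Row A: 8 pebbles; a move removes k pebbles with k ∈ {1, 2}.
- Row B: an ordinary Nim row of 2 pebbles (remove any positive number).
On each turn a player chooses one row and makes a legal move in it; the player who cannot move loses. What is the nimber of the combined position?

Build the Grundy sequence for row A with g(k) = mex{g(k−s) : s ∈ {1, 2}, s ≤ k}:
g(0) = mex{} = 0
g(1) = mex{0} = 1
g(2) = mex{0,1} = 2
g(3) = mex{1,2} = 0
g(4) = mex{0,2} = 1
g(5) = mex{0,1} = 2
g(6) = mex{1,2} = 0
g(7) = mex{0,2} = 1
g(8) = mex{0,1} = 2
So g(8) = 2.
Row B is a plain Nim row of size 2, so its Grundy value is 2.
By the Sprague-Grundy theorem, the Grundy value of a sum of independent games is the XOR of the component values.
Combined value = 2 ⊕ 2 = 0.

0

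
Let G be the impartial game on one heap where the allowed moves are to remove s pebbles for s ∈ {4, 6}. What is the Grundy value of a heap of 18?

2

Grundy values for subtraction set {4, 6}:
k:     0  1  2  3  4  5  6  7  8  9 10 11 12 13 14 15 16 17 18
g(k):  0  0  0  0  1  1  1  1  2  2  0  0  0  0  1  1  1  1  2
So g(18) = 2.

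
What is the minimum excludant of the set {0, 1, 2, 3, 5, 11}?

The values 0, 1, 2, 3 are all present; 4 is the first non-negative integer missing from the set.

4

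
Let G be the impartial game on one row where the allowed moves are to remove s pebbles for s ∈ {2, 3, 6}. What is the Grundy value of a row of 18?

0

Compute g(0), g(1), … for moves {2, 3, 6}:
k:     0  1  2  3  4  5  6  7  8  9 10 11 12 13 14 15 16 17 18
g(k):  0  0  1  1  2  0  3  1  2  0  0  1  1  2  0  3  1  2  0
So g(18) = 0.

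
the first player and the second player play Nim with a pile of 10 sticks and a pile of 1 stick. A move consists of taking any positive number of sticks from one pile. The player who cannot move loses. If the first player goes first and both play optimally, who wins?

the first player wins

Compute the nim-sum pairwise:
10 ^ 1 = 11
The nim-sum is 11 ≠ 0, so this is an N-position: the player to move can win; the first player has a winning move.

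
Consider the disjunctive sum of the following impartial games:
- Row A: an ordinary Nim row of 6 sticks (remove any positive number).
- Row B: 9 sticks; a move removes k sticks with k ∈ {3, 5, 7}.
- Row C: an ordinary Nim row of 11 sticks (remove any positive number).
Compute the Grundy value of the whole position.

Row A is a plain Nim row of size 6, so its Grundy value is 6.
For row B, compute g(0), g(1), … with moves {3, 5, 7}:
g(0) = mex{} = 0
g(1) = mex{} = 0
g(2) = mex{} = 0
g(3) = mex{0} = 1
g(4) = mex{0} = 1
g(5) = mex{0} = 1
g(6) = mex{0,1} = 2
g(7) = mex{0,1} = 2
g(8) = mex{0,1} = 2
g(9) = mex{0,1,2} = 3
So g(9) = 3.
Row C is a plain Nim row of size 11, so its Grundy value is 11.
The value of a disjunctive sum is the nim-sum of the parts.
Combined value = 6 XOR 3 XOR 11 = 14.

14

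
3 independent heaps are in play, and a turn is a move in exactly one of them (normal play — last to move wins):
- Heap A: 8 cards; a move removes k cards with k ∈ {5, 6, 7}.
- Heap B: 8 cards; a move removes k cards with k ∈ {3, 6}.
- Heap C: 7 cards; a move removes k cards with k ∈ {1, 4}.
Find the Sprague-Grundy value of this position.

3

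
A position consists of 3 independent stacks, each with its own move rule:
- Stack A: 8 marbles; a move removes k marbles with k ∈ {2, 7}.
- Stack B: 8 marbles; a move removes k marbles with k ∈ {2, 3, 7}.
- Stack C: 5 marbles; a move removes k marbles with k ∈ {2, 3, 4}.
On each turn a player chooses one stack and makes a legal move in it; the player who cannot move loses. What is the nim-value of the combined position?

1

For stack A, compute g(0), g(1), … with moves {2, 7}:
g(0) = mex{} = 0
g(1) = mex{} = 0
g(2) = mex{0} = 1
g(3) = mex{0} = 1
g(4) = mex{1} = 0
g(5) = mex{1} = 0
g(6) = mex{0} = 1
g(7) = mex{0} = 1
g(8) = mex{0,1} = 2
So g(8) = 2.
Build the Grundy sequence for stack B with g(k) = mex{g(k−s) : s ∈ {2, 3, 7}, s ≤ k}:
g(0) = mex{} = 0
g(1) = mex{} = 0
g(2) = mex{0} = 1
g(3) = mex{0} = 1
g(4) = mex{0,1} = 2
g(5) = mex{1} = 0
g(6) = mex{1,2} = 0
g(7) = mex{0,2} = 1
g(8) = mex{0} = 1
So g(8) = 1.
Build the Grundy sequence for stack C with g(k) = mex{g(k−s) : s ∈ {2, 3, 4}, s ≤ k}:
g(0) = mex{} = 0
g(1) = mex{} = 0
g(2) = mex{0} = 1
g(3) = mex{0} = 1
g(4) = mex{0,1} = 2
g(5) = mex{0,1} = 2
So g(5) = 2.
The value of a disjunctive sum is the nim-sum of the parts.
Combined value = 2 ⊕ 1 ⊕ 2 = 1.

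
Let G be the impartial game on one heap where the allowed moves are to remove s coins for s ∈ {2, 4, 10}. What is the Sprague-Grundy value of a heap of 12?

Grundy values for subtraction set {2, 4, 10}:
g(0) = mex{} = 0
g(1) = mex{} = 0
g(2) = mex{0} = 1
g(3) = mex{0} = 1
g(4) = mex{0,1} = 2
g(5) = mex{0,1} = 2
g(6) = mex{1,2} = 0
g(7) = mex{1,2} = 0
g(8) = mex{0,2} = 1
g(9) = mex{0,2} = 1
g(10) = mex{0,1} = 2
g(11) = mex{0,1} = 2
g(12) = mex{1,2} = 0
So g(12) = 0.

0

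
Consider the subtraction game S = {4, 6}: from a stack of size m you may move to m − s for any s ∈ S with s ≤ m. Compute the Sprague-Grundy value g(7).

1

Build the Grundy sequence with g(k) = mex{g(k−s) : s ∈ {4, 6}, s ≤ k}:
g(0) = mex{} = 0
g(1) = mex{} = 0
g(2) = mex{} = 0
g(3) = mex{} = 0
g(4) = mex{0} = 1
g(5) = mex{0} = 1
g(6) = mex{0} = 1
g(7) = mex{0} = 1
So g(7) = 1.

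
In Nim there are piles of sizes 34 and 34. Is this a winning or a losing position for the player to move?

Write each in binary and XOR column by column:
  100010  (34)
  100010  (34)
  ------
  000000  (0)
The nim-sum is 0, so this is a P-position: the player to move is in a losing position under optimal play.

Losing position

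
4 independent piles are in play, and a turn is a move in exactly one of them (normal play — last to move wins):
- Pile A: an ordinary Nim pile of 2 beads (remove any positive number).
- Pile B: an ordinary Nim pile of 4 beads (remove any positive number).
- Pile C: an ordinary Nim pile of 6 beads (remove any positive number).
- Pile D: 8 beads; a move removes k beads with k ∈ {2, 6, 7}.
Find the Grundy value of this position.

Pile A is a plain Nim pile of size 2, so its Grundy value is 2.
Pile B is a plain Nim pile of size 4, so its Grundy value is 4.
Pile C is a plain Nim pile of size 6, so its Grundy value is 6.
Grundy values for pile D (subtraction set {2, 6, 7}):
k:     0  1  2  3  4  5  6  7  8
g(k):  0  0  1  1  0  0  1  1  2
So g(8) = 2.
The value of a disjunctive sum is the nim-sum of the parts.
Combined value = 2 XOR 4 XOR 6 XOR 2 = 2.

2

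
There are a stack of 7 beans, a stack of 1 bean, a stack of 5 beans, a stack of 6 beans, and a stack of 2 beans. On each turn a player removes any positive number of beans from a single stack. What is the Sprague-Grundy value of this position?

7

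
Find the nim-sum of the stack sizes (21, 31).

10

Compute the nim-sum pairwise:
21 ⊕ 31 = 10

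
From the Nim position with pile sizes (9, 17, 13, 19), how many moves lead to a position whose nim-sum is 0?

1

Nim-sum: 9 ^ 17 ^ 13 ^ 19 = 6.
The overall nim-sum is X = 6. A pile of size p has a winning move iff p XOR X < p (reduce it to p XOR X).
  9: 9 XOR 6 = 15 ≥ 9 — no move.
  17: 17 XOR 6 = 23 ≥ 17 — no move.
  13: 13 XOR 6 = 11 < 13 — winning move (to 11).
  19: 19 XOR 6 = 21 ≥ 19 — no move.
That gives 1 winning move.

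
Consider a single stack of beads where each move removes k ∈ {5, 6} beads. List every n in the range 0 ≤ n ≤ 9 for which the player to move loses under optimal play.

0, 1, 2, 3, 4

Grundy values for subtraction set {5, 6}:
k:     0  1  2  3  4  5  6  7  8  9
g(k):  0  0  0  0  0  1  1  1  1  1
The P-positions (g = 0) in 0..9 are 0, 1, 2, 3, 4.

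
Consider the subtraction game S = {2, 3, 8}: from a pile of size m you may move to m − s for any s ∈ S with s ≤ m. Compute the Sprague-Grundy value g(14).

2

Compute g(0), g(1), … for moves {2, 3, 8}:
g(0) = mex{} = 0
g(1) = mex{} = 0
g(2) = mex{0} = 1
g(3) = mex{0} = 1
g(4) = mex{0,1} = 2
g(5) = mex{1} = 0
g(6) = mex{1,2} = 0
g(7) = mex{0,2} = 1
g(8) = mex{0} = 1
g(9) = mex{0,1} = 2
g(10) = mex{1} = 0
g(11) = mex{1,2} = 0
g(12) = mex{0,2} = 1
g(13) = mex{0} = 1
g(14) = mex{0,1} = 2
So g(14) = 2.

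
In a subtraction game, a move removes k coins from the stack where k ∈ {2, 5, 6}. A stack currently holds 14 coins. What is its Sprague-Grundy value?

1

Compute g(0), g(1), … for moves {2, 5, 6}:
g(0) = mex{} = 0
g(1) = mex{} = 0
g(2) = mex{0} = 1
g(3) = mex{0} = 1
g(4) = mex{1} = 0
g(5) = mex{0,1} = 2
g(6) = mex{0} = 1
g(7) = mex{0,1,2} = 3
g(8) = mex{1} = 0
g(9) = mex{0,1,3} = 2
g(10) = mex{0,2} = 1
g(11) = mex{1,2} = 0
g(12) = mex{1,3} = 0
g(13) = mex{0,3} = 1
g(14) = mex{0,2} = 1
So g(14) = 1.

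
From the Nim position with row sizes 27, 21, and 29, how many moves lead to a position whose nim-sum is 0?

Compute the nim-sum pairwise:
27 ⊕ 21 = 14
14 ⊕ 29 = 19
The overall nim-sum is X = 19. A row of size p has a winning move iff p XOR X < p (reduce it to p XOR X).
  27: 27 XOR 19 = 8 < 27 — winning move (to 8).
  21: 21 XOR 19 = 6 < 21 — winning move (to 6).
  29: 29 XOR 19 = 14 < 29 — winning move (to 14).
That gives 3 winning moves.

3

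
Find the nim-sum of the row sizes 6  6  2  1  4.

7

Compute the nim-sum pairwise:
6 XOR 6 = 0
0 XOR 2 = 2
2 XOR 1 = 3
3 XOR 4 = 7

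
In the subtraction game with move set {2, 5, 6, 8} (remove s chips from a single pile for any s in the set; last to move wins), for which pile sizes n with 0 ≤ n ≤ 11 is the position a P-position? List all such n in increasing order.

0, 1, 4, 11

Build the Grundy sequence with g(k) = mex{g(k−s) : s ∈ {2, 5, 6, 8}, s ≤ k}:
g(0) = mex{} = 0
g(1) = mex{} = 0
g(2) = mex{0} = 1
g(3) = mex{0} = 1
g(4) = mex{1} = 0
g(5) = mex{0,1} = 2
g(6) = mex{0} = 1
g(7) = mex{0,1,2} = 3
g(8) = mex{0,1} = 2
g(9) = mex{0,1,3} = 2
g(10) = mex{0,1,2} = 3
g(11) = mex{1,2} = 0
The P-positions (g = 0) in 0..11 are 0, 1, 4, 11.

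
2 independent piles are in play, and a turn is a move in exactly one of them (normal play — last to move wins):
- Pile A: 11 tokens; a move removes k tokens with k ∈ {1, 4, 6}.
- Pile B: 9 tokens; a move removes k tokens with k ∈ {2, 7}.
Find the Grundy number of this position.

For pile A, compute g(0), g(1), … with moves {1, 4, 6}:
k:     0  1  2  3  4  5  6  7  8  9 10 11
g(k):  0  1  0  1  2  0  1  0  1  2  0  1
So g(11) = 1.
Grundy values for pile B (subtraction set {2, 7}):
k:     0  1  2  3  4  5  6  7  8  9
g(k):  0  0  1  1  0  0  1  1  2  0
So g(9) = 0.
By the Sprague-Grundy theorem, the Grundy value of a sum of independent games is the XOR of the component values.
Combined value = 1 XOR 0 = 1.

1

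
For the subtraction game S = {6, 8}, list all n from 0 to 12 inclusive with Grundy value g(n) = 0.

Grundy values for subtraction set {6, 8}:
g(0) = mex{} = 0
g(1) = mex{} = 0
g(2) = mex{} = 0
g(3) = mex{} = 0
g(4) = mex{} = 0
g(5) = mex{} = 0
g(6) = mex{0} = 1
g(7) = mex{0} = 1
g(8) = mex{0} = 1
g(9) = mex{0} = 1
g(10) = mex{0} = 1
g(11) = mex{0} = 1
g(12) = mex{0,1} = 2
The P-positions (g = 0) in 0..12 are 0, 1, 2, 3, 4, 5.

0, 1, 2, 3, 4, 5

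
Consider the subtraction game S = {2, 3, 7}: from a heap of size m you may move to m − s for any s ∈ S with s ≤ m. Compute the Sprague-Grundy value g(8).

1

Grundy values for subtraction set {2, 3, 7}:
g(0) = mex{} = 0
g(1) = mex{} = 0
g(2) = mex{0} = 1
g(3) = mex{0} = 1
g(4) = mex{0,1} = 2
g(5) = mex{1} = 0
g(6) = mex{1,2} = 0
g(7) = mex{0,2} = 1
g(8) = mex{0} = 1
So g(8) = 1.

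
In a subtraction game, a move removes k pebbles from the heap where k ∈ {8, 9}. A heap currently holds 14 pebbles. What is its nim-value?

Compute g(0), g(1), … for moves {8, 9}:
k:     0  1  2  3  4  5  6  7  8  9 10 11 12 13 14
g(k):  0  0  0  0  0  0  0  0  1  1  1  1  1  1  1
So g(14) = 1.

1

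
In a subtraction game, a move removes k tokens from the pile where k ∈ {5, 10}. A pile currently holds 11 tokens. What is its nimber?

2

Grundy values for subtraction set {5, 10}:
g(0) = mex{} = 0
g(1) = mex{} = 0
g(2) = mex{} = 0
g(3) = mex{} = 0
g(4) = mex{} = 0
g(5) = mex{0} = 1
g(6) = mex{0} = 1
g(7) = mex{0} = 1
g(8) = mex{0} = 1
g(9) = mex{0} = 1
g(10) = mex{0,1} = 2
g(11) = mex{0,1} = 2
So g(11) = 2.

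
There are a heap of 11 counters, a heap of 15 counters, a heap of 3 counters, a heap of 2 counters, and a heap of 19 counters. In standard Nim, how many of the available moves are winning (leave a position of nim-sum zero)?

1

Nim-sum: 11 ^ 15 ^ 3 ^ 2 ^ 19 = 22.
The overall nim-sum is X = 22. A heap of size p has a winning move iff p XOR X < p (reduce it to p XOR X).
  11: 11 XOR 22 = 29 ≥ 11 — no move.
  15: 15 XOR 22 = 25 ≥ 15 — no move.
  3: 3 XOR 22 = 21 ≥ 3 — no move.
  2: 2 XOR 22 = 20 ≥ 2 — no move.
  19: 19 XOR 22 = 5 < 19 — winning move (to 5).
That gives 1 winning move.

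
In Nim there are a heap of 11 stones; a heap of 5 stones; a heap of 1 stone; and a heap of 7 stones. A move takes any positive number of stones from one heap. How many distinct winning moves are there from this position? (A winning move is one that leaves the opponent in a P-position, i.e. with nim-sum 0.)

1

In binary:
  1011  (11)
  0101  (5)
  0001  (1)
  0111  (7)
  ----
  1000  (8)
The overall nim-sum is X = 8. A heap of size p has a winning move iff p XOR X < p (reduce it to p XOR X).
  11: 11 XOR 8 = 3 < 11 — winning move (to 3).
  5: 5 XOR 8 = 13 ≥ 5 — no move.
  1: 1 XOR 8 = 9 ≥ 1 — no move.
  7: 7 XOR 8 = 15 ≥ 7 — no move.
That gives 1 winning move.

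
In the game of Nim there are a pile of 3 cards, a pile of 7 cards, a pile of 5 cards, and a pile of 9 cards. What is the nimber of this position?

Nim-sum: 3 ⊕ 7 ⊕ 5 ⊕ 9 = 8.

8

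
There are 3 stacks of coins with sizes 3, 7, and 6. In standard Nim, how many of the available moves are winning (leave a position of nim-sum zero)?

Nim-sum: 3 ⊕ 7 ⊕ 6 = 2.
The overall nim-sum is X = 2. A stack of size p has a winning move iff p XOR X < p (reduce it to p XOR X).
  3: 3 XOR 2 = 1 < 3 — winning move (to 1).
  7: 7 XOR 2 = 5 < 7 — winning move (to 5).
  6: 6 XOR 2 = 4 < 6 — winning move (to 4).
That gives 3 winning moves.

3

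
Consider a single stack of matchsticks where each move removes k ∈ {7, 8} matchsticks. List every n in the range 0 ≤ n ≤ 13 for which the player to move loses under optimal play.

0, 1, 2, 3, 4, 5, 6

Build the Grundy sequence with g(k) = mex{g(k−s) : s ∈ {7, 8}, s ≤ k}:
k:     0  1  2  3  4  5  6  7  8  9 10 11 12 13
g(k):  0  0  0  0  0  0  0  1  1  1  1  1  1  1
The P-positions (g = 0) in 0..13 are 0, 1, 2, 3, 4, 5, 6.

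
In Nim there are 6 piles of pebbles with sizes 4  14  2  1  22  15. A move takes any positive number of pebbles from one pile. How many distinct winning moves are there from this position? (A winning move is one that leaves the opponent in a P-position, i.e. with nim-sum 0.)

Compute the nim-sum pairwise:
4 ⊕ 14 = 10
10 ⊕ 2 = 8
8 ⊕ 1 = 9
9 ⊕ 22 = 31
31 ⊕ 15 = 16
The overall nim-sum is X = 16. A pile of size p has a winning move iff p XOR X < p (reduce it to p XOR X).
  4: 4 XOR 16 = 20 ≥ 4 — no move.
  14: 14 XOR 16 = 30 ≥ 14 — no move.
  2: 2 XOR 16 = 18 ≥ 2 — no move.
  1: 1 XOR 16 = 17 ≥ 1 — no move.
  22: 22 XOR 16 = 6 < 22 — winning move (to 6).
  15: 15 XOR 16 = 31 ≥ 15 — no move.
That gives 1 winning move.

1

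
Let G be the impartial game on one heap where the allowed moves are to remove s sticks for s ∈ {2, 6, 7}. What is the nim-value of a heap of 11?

Build the Grundy sequence with g(k) = mex{g(k−s) : s ∈ {2, 6, 7}, s ≤ k}:
k:     0  1  2  3  4  5  6  7  8  9 10 11
g(k):  0  0  1  1  0  0  1  1  2  0  3  1
So g(11) = 1.

1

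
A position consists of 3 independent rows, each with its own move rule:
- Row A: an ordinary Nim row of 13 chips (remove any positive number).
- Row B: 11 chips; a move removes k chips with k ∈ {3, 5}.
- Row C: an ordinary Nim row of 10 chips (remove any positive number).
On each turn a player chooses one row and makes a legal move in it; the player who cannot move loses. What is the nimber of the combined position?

Row A is a plain Nim row of size 13, so its Grundy value is 13.
For row B, compute g(0), g(1), … with moves {3, 5}:
k:     0  1  2  3  4  5  6  7  8  9 10 11
g(k):  0  0  0  1  1  1  2  2  0  0  0  1
So g(11) = 1.
Row C is a plain Nim row of size 10, so its Grundy value is 10.
The value of a disjunctive sum is the nim-sum of the parts.
Combined value = 13 XOR 1 XOR 10 = 6.

6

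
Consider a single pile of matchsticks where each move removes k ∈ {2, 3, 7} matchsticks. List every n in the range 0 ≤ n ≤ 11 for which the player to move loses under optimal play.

Compute g(0), g(1), … for moves {2, 3, 7}:
k:     0  1  2  3  4  5  6  7  8  9 10 11
g(k):  0  0  1  1  2  0  0  1  1  2  0  0
The P-positions (g = 0) in 0..11 are 0, 1, 5, 6, 10, 11.

0, 1, 5, 6, 10, 11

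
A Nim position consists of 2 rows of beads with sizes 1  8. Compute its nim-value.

9

In binary:
  0001  (1)
  1000  (8)
  ----
  1001  (9)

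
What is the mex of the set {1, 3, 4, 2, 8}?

0 is not in the set, so the mex is 0.

0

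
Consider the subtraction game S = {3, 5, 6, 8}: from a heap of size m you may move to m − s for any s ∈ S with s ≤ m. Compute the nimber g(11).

0

Grundy values for subtraction set {3, 5, 6, 8}:
k:     0  1  2  3  4  5  6  7  8  9 10 11
g(k):  0  0  0  1  1  1  2  2  2  3  3  0
So g(11) = 0.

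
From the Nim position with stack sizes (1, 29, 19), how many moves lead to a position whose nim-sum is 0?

Bitwise XOR of the heap sizes:
  00001  (1)
  11101  (29)
  10011  (19)
  -----
  01111  (15)
The overall nim-sum is X = 15. A stack of size p has a winning move iff p XOR X < p (reduce it to p XOR X).
  1: 1 XOR 15 = 14 ≥ 1 — no move.
  29: 29 XOR 15 = 18 < 29 — winning move (to 18).
  19: 19 XOR 15 = 28 ≥ 19 — no move.
That gives 1 winning move.

1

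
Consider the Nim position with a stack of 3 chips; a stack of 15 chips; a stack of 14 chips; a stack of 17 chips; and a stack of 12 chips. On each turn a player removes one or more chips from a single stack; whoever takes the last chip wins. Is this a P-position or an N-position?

Nim-sum: 3 ^ 15 ^ 14 ^ 17 ^ 12 = 31.
The nim-sum is 31 ≠ 0, so this is an N-position: the player to move can win.

N-position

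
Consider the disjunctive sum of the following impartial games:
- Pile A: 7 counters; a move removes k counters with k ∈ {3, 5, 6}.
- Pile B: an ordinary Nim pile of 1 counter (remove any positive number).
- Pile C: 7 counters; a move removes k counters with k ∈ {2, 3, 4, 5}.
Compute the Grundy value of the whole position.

Grundy values for pile A (subtraction set {3, 5, 6}):
g(0) = mex{} = 0
g(1) = mex{} = 0
g(2) = mex{} = 0
g(3) = mex{0} = 1
g(4) = mex{0} = 1
g(5) = mex{0} = 1
g(6) = mex{0,1} = 2
g(7) = mex{0,1} = 2
So g(7) = 2.
Pile B is a plain Nim pile of size 1, so its Grundy value is 1.
For pile C, compute g(0), g(1), … with moves {2, 3, 4, 5}:
g(0) = mex{} = 0
g(1) = mex{} = 0
g(2) = mex{0} = 1
g(3) = mex{0} = 1
g(4) = mex{0,1} = 2
g(5) = mex{0,1} = 2
g(6) = mex{0,1,2} = 3
g(7) = mex{1,2} = 0
So g(7) = 0.
The value of a disjunctive sum is the nim-sum of the parts.
Combined value = 2 ⊕ 1 ⊕ 0 = 3.

3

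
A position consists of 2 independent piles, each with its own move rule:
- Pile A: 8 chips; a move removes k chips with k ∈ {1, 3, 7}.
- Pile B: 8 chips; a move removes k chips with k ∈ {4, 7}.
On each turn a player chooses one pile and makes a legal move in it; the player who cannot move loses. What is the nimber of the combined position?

2

Grundy values for pile A (subtraction set {1, 3, 7}):
g(0) = mex{} = 0
g(1) = mex{0} = 1
g(2) = mex{1} = 0
g(3) = mex{0} = 1
g(4) = mex{1} = 0
g(5) = mex{0} = 1
g(6) = mex{1} = 0
g(7) = mex{0} = 1
g(8) = mex{1} = 0
So g(8) = 0.
Build the Grundy sequence for pile B with g(k) = mex{g(k−s) : s ∈ {4, 7}, s ≤ k}:
g(0) = mex{} = 0
g(1) = mex{} = 0
g(2) = mex{} = 0
g(3) = mex{} = 0
g(4) = mex{0} = 1
g(5) = mex{0} = 1
g(6) = mex{0} = 1
g(7) = mex{0} = 1
g(8) = mex{0,1} = 2
So g(8) = 2.
By the Sprague-Grundy theorem, the Grundy value of a sum of independent games is the XOR of the component values.
Combined value = 0 ⊕ 2 = 2.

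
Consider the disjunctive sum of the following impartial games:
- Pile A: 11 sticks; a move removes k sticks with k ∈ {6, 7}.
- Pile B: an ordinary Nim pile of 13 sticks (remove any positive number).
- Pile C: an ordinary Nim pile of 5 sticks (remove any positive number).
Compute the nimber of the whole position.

9

Build the Grundy sequence for pile A with g(k) = mex{g(k−s) : s ∈ {6, 7}, s ≤ k}:
g(0) = mex{} = 0
g(1) = mex{} = 0
g(2) = mex{} = 0
g(3) = mex{} = 0
g(4) = mex{} = 0
g(5) = mex{} = 0
g(6) = mex{0} = 1
g(7) = mex{0} = 1
g(8) = mex{0} = 1
g(9) = mex{0} = 1
g(10) = mex{0} = 1
g(11) = mex{0} = 1
So g(11) = 1.
Pile B is a plain Nim pile of size 13, so its Grundy value is 13.
Pile C is a plain Nim pile of size 5, so its Grundy value is 5.
The value of a disjunctive sum is the nim-sum of the parts.
Combined value = 1 XOR 13 XOR 5 = 9.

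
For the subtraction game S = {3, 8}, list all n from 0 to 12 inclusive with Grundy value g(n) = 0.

0, 1, 2, 6, 7, 11, 12

Grundy values for subtraction set {3, 8}:
k:     0  1  2  3  4  5  6  7  8  9 10 11 12
g(k):  0  0  0  1  1  1  0  0  2  1  1  0  0
The P-positions (g = 0) in 0..12 are 0, 1, 2, 6, 7, 11, 12.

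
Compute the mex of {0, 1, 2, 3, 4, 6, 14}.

5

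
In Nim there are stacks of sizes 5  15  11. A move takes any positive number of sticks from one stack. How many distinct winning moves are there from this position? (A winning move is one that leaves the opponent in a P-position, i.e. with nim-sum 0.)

Write each in binary and XOR column by column:
  0101  (5)
  1111  (15)
  1011  (11)
  ----
  0001  (1)
The overall nim-sum is X = 1. A stack of size p has a winning move iff p XOR X < p (reduce it to p XOR X).
  5: 5 XOR 1 = 4 < 5 — winning move (to 4).
  15: 15 XOR 1 = 14 < 15 — winning move (to 14).
  11: 11 XOR 1 = 10 < 11 — winning move (to 10).
That gives 3 winning moves.

3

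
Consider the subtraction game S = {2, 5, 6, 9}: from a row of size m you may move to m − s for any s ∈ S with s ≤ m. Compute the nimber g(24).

1

Grundy values for subtraction set {2, 5, 6, 9}:
k:     0  1  2  3  4  5  6  7  8  9 10 11 12 13 14 15 16 17 18 19 20 21 22 23 24
g(k):  0  0  1  1  0  2  1  3  0  2  1  0  0  1  1  0  2  1  3  0  2  1  0  0  1
So g(24) = 1.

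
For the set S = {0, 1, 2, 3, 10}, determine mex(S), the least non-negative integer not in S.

4

The values 0, 1, 2, 3 are all present; 4 is the first non-negative integer missing from the set.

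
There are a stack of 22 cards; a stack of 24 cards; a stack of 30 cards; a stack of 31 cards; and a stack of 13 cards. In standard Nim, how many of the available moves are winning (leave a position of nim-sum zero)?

3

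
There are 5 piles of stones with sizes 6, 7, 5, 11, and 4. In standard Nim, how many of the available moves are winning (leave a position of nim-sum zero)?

1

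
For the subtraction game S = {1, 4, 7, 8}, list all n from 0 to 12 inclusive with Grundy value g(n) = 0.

0, 2, 5, 11

Compute g(0), g(1), … for moves {1, 4, 7, 8}:
k:     0  1  2  3  4  5  6  7  8  9 10 11 12
g(k):  0  1  0  1  2  0  1  2  3  2  3  0  1
The P-positions (g = 0) in 0..12 are 0, 2, 5, 11.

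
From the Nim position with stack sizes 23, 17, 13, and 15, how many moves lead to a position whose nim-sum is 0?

3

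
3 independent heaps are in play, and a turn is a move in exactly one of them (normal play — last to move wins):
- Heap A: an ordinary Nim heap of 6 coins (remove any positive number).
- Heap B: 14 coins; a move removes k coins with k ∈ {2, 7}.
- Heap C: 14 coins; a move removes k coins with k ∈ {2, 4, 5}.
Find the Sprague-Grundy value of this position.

Heap A is a plain Nim heap of size 6, so its Grundy value is 6.
Build the Grundy sequence for heap B with g(k) = mex{g(k−s) : s ∈ {2, 7}, s ≤ k}:
k:     0  1  2  3  4  5  6  7  8  9 10 11 12 13 14
g(k):  0  0  1  1  0  0  1  1  2  0  0  1  1  0  0
So g(14) = 0.
Build the Grundy sequence for heap C with g(k) = mex{g(k−s) : s ∈ {2, 4, 5}, s ≤ k}:
k:     0  1  2  3  4  5  6  7  8  9 10 11 12 13 14
g(k):  0  0  1  1  2  2  3  0  0  1  1  2  2  3  0
So g(14) = 0.
The value of a disjunctive sum is the nim-sum of the parts.
Combined value = 6 XOR 0 XOR 0 = 6.

6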